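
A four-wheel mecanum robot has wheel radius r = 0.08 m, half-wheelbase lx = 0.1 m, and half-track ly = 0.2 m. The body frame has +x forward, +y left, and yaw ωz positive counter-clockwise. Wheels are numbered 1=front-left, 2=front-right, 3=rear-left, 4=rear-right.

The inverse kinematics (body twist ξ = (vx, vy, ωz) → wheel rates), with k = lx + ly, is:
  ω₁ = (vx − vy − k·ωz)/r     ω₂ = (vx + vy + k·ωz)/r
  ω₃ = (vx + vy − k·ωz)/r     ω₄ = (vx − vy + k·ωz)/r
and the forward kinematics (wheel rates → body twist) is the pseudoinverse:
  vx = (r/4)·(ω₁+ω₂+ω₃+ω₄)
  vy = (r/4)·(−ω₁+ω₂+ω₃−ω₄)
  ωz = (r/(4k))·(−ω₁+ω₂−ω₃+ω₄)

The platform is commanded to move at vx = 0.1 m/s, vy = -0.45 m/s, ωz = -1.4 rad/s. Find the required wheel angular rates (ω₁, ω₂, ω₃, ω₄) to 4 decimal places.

k = lx + ly = 0.1 + 0.2 = 0.3000;  k·ωz = 0.3000·-1.4 = -0.4200
ω₁ (FL) = (vx − vy − k·ωz)/r = 0.9700/0.08 = 12.1250
ω₂ (FR) = (vx + vy + k·ωz)/r = -0.7700/0.08 = -9.6250
ω₃ (RL) = (vx + vy − k·ωz)/r = 0.0700/0.08 = 0.8750
ω₄ (RR) = (vx − vy + k·ωz)/r = 0.1300/0.08 = 1.6250

(12.1250, -9.6250, 0.8750, 1.6250)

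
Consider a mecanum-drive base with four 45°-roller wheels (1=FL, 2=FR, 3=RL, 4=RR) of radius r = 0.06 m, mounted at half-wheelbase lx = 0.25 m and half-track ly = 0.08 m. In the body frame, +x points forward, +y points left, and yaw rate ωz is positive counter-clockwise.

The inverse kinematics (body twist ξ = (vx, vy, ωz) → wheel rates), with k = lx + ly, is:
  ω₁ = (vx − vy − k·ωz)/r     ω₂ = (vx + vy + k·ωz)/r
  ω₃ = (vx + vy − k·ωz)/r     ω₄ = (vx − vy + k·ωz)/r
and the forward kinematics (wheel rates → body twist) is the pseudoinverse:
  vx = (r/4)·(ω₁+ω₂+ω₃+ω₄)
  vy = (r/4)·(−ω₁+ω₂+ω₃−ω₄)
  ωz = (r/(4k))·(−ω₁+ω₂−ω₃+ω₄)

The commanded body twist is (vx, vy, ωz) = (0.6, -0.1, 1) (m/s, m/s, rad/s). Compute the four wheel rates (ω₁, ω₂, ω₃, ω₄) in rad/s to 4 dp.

k = lx + ly = 0.25 + 0.08 = 0.3300;  k·ωz = 0.3300·1 = 0.3300
ω₁ (FL) = (vx − vy − k·ωz)/r = 0.3700/0.06 = 6.1667
ω₂ (FR) = (vx + vy + k·ωz)/r = 0.8300/0.06 = 13.8333
ω₃ (RL) = (vx + vy − k·ωz)/r = 0.1700/0.06 = 2.8333
ω₄ (RR) = (vx − vy + k·ωz)/r = 1.0300/0.06 = 17.1667

(6.1667, 13.8333, 2.8333, 17.1667)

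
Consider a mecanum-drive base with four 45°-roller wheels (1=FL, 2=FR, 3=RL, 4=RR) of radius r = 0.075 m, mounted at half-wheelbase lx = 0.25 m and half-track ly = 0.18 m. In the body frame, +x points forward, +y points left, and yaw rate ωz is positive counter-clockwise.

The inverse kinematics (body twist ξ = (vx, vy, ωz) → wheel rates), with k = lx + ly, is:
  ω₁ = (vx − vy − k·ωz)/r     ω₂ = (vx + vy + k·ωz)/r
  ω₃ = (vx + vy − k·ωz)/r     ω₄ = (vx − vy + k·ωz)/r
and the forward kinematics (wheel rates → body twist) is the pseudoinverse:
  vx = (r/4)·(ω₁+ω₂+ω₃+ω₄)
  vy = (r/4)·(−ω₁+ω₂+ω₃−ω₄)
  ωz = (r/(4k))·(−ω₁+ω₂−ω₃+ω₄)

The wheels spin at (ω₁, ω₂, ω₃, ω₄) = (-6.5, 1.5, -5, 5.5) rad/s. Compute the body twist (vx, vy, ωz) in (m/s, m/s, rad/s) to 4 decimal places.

(-0.0844, -0.0469, 0.8067)

k = lx + ly = 0.25 + 0.18 = 0.4300
ω₁+ω₂+ω₃+ω₄ = -4.5000  →  vx = (0.075/4)·-4.5000 = -0.0844
−ω₁+ω₂+ω₃−ω₄ = -2.5000  →  vy = (0.075/4)·-2.5000 = -0.0469
−ω₁+ω₂−ω₃+ω₄ = 18.5000  →  ωz = (0.075/1.7200)·18.5000 = 0.8067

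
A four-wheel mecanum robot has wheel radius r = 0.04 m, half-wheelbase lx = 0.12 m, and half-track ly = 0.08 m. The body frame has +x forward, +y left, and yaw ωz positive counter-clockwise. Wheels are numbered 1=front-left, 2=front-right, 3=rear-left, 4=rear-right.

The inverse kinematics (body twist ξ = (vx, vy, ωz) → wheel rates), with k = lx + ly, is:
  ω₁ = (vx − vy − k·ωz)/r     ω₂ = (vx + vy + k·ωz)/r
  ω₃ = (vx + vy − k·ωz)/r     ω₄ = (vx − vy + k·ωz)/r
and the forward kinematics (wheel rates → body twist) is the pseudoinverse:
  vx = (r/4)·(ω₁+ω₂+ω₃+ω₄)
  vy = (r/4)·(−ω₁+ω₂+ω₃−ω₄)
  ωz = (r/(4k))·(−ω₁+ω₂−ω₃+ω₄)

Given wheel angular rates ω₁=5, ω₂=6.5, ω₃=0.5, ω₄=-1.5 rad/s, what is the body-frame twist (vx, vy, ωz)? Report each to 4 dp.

k = lx + ly = 0.12 + 0.08 = 0.2000
ω₁+ω₂+ω₃+ω₄ = 10.5000  →  vx = (0.04/4)·10.5000 = 0.1050
−ω₁+ω₂+ω₃−ω₄ = 3.5000  →  vy = (0.04/4)·3.5000 = 0.0350
−ω₁+ω₂−ω₃+ω₄ = -0.5000  →  ωz = (0.04/0.8000)·-0.5000 = -0.0250

(0.1050, 0.0350, -0.0250)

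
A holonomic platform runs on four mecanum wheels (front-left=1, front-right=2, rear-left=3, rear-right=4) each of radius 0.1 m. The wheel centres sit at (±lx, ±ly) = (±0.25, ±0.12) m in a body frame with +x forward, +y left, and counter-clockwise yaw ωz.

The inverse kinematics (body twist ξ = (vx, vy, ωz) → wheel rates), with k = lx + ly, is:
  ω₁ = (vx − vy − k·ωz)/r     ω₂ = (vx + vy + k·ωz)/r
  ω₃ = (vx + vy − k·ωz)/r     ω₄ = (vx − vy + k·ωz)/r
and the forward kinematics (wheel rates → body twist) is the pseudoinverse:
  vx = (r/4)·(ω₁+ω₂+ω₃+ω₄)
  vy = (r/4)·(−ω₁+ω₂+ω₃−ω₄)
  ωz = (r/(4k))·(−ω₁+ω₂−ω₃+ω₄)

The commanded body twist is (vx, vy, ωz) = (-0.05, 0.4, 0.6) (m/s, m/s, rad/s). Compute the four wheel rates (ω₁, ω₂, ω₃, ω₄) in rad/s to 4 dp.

(-6.7200, 5.7200, 1.2800, -2.2800)

k = lx + ly = 0.25 + 0.12 = 0.3700;  k·ωz = 0.3700·0.6 = 0.2220
ω₁ (FL) = (vx − vy − k·ωz)/r = -0.6720/0.1 = -6.7200
ω₂ (FR) = (vx + vy + k·ωz)/r = 0.5720/0.1 = 5.7200
ω₃ (RL) = (vx + vy − k·ωz)/r = 0.1280/0.1 = 1.2800
ω₄ (RR) = (vx − vy + k·ωz)/r = -0.2280/0.1 = -2.2800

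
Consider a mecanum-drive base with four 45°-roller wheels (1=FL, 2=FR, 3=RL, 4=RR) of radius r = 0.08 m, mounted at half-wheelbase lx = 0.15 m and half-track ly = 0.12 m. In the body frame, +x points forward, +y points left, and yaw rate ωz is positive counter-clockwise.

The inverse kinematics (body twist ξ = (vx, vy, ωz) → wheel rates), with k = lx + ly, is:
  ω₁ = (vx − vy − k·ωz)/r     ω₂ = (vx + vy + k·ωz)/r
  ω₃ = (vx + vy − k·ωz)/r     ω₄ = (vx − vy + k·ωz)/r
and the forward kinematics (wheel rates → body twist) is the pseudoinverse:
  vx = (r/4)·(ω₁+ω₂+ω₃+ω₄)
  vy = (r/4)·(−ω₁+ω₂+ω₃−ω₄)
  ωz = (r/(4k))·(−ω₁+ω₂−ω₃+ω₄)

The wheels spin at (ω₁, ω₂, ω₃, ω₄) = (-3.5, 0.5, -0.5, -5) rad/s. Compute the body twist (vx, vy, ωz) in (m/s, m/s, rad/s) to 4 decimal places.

(-0.1700, 0.1700, -0.0370)

k = lx + ly = 0.15 + 0.12 = 0.2700
ω₁+ω₂+ω₃+ω₄ = -8.5000  →  vx = (0.08/4)·-8.5000 = -0.1700
−ω₁+ω₂+ω₃−ω₄ = 8.5000  →  vy = (0.08/4)·8.5000 = 0.1700
−ω₁+ω₂−ω₃+ω₄ = -0.5000  →  ωz = (0.08/1.0800)·-0.5000 = -0.0370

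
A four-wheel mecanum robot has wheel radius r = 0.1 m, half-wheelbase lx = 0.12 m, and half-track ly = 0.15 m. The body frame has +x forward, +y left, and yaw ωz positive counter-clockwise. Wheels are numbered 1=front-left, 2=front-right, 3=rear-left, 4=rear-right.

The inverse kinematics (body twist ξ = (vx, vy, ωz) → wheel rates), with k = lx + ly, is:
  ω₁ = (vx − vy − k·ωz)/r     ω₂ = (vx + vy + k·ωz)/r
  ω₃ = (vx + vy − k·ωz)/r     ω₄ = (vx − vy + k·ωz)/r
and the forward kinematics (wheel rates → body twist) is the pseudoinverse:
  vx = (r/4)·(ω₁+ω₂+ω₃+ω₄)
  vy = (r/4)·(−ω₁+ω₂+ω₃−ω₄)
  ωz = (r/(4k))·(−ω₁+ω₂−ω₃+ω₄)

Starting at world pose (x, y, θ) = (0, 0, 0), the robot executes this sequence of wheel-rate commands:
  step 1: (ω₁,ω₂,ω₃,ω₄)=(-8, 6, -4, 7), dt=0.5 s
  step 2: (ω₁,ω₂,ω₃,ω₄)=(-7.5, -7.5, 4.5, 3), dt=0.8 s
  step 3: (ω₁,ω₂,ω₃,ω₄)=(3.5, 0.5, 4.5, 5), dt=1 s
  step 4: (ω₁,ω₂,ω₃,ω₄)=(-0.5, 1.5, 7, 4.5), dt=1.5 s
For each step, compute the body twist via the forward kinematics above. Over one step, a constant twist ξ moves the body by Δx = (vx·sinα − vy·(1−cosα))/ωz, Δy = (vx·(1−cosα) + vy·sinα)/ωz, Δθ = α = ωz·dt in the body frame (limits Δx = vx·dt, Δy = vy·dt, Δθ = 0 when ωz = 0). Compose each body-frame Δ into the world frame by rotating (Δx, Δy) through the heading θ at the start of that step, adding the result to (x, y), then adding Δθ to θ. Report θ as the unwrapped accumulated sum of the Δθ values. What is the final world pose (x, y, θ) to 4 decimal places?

step 1: ξ=(vx,vy,ωz)=(0.0250, 0.0750, 2.3148), dt=0.5 → body Δ=(-0.0095, 0.0361, 1.1574) → world pose (-0.0095, 0.0361, 1.1574)
step 2: ξ=(vx,vy,ωz)=(-0.1875, 0.0375, -0.1389), dt=0.8 → body Δ=(-0.1480, 0.0383, -0.1111) → world pose (-0.1040, -0.0841, 1.0463)
step 3: ξ=(vx,vy,ωz)=(0.3375, -0.0875, -0.2315), dt=1.0 → body Δ=(0.3244, -0.1256, -0.2315) → world pose (0.1672, 0.1338, 0.8148)
step 4: ξ=(vx,vy,ωz)=(0.3125, 0.1125, -0.0463), dt=1.5 → body Δ=(0.4742, 0.1523, -0.0694) → world pose (0.3817, 0.5834, 0.7454)

(0.3817, 0.5834, 0.7454)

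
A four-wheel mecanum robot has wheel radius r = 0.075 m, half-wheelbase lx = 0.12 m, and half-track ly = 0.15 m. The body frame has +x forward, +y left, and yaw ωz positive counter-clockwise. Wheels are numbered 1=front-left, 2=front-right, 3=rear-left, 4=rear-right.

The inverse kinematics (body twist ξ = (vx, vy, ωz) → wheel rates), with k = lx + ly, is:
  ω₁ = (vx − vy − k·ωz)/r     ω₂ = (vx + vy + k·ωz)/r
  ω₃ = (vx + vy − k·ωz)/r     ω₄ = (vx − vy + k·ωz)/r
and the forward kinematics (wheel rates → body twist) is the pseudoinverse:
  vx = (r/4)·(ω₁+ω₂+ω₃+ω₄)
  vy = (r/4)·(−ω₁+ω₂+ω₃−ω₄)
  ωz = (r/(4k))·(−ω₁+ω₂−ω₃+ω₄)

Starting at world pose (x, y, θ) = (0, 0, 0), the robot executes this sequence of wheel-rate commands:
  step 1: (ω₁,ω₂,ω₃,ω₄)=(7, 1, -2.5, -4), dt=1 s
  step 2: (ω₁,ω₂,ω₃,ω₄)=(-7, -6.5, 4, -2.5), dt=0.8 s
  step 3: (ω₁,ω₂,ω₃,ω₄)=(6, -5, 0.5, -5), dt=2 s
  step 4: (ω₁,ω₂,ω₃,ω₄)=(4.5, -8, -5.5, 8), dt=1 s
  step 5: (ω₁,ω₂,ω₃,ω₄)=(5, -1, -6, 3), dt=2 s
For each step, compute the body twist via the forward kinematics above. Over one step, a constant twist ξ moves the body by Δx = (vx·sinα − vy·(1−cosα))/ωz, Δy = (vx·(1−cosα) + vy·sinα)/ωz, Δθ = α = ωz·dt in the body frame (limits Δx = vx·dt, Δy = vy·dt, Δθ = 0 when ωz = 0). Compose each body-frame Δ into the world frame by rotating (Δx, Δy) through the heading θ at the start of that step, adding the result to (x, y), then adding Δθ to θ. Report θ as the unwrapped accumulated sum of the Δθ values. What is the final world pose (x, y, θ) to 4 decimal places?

(-0.3553, 1.2852, -2.6597)

step 1: ξ=(vx,vy,ωz)=(0.0281, -0.0844, -0.5208), dt=1.0 → body Δ=(0.0054, -0.0878, -0.5208) → world pose (0.0054, -0.0878, -0.5208)
step 2: ξ=(vx,vy,ωz)=(-0.2250, 0.1313, -0.4167), dt=0.8 → body Δ=(-0.1593, 0.1328, -0.3333) → world pose (-0.0668, 0.1067, -0.8542)
step 3: ξ=(vx,vy,ωz)=(-0.0656, -0.1031, -1.1458), dt=2.0 → body Δ=(-0.1924, 0.0275, -2.2917) → world pose (-0.1724, 0.2698, -3.1458)
step 4: ξ=(vx,vy,ωz)=(-0.0188, -0.4875, 0.0694), dt=1.0 → body Δ=(-0.0018, -0.4878, 0.0694) → world pose (-0.1686, 0.7576, -3.0764)
step 5: ξ=(vx,vy,ωz)=(0.0188, -0.2812, 0.2083), dt=2.0 → body Δ=(0.1519, -0.5387, 0.4167) → world pose (-0.3553, 1.2852, -2.6597)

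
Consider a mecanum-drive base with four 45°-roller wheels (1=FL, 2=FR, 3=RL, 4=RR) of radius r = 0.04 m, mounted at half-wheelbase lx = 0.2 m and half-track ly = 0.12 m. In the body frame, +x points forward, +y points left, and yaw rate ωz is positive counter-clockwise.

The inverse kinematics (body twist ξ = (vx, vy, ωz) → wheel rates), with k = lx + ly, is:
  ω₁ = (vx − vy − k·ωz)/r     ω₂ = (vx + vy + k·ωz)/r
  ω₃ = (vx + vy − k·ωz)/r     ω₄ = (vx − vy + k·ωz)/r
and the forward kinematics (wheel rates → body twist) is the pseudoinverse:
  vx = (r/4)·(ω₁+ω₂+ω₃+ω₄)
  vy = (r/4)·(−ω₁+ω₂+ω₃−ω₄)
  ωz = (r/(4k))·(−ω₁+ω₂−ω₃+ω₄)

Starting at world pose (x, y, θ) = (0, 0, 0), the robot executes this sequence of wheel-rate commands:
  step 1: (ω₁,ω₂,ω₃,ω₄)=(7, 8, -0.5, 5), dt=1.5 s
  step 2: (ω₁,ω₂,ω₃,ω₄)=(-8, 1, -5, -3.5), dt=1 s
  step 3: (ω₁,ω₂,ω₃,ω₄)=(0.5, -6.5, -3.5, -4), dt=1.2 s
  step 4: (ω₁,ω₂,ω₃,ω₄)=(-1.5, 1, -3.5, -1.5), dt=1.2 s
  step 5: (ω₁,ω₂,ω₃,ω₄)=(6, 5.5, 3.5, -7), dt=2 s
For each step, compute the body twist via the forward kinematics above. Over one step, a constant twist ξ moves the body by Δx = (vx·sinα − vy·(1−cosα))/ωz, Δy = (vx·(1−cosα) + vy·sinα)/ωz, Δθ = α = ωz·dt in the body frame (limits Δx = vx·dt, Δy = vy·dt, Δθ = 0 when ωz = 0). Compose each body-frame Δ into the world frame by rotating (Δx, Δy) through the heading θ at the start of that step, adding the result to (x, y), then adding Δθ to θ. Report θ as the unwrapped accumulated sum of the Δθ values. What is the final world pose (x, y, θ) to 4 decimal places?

step 1: ξ=(vx,vy,ωz)=(0.1950, -0.0450, 0.2031), dt=1.5 → body Δ=(0.2982, -0.0222, 0.3047) → world pose (0.2982, -0.0222, 0.3047)
step 2: ξ=(vx,vy,ωz)=(-0.1550, 0.0750, 0.3281), dt=1.0 → body Δ=(-0.1644, 0.0485, 0.3281) → world pose (0.1268, -0.0253, 0.6328)
step 3: ξ=(vx,vy,ωz)=(-0.1350, -0.0650, -0.2344), dt=1.2 → body Δ=(-0.1708, -0.0543, -0.2812) → world pose (0.0212, -0.1702, 0.3516)
step 4: ξ=(vx,vy,ωz)=(-0.0550, 0.0050, 0.1406), dt=1.2 → body Δ=(-0.0662, 0.0004, 0.1687) → world pose (-0.0410, -0.1926, 0.5203)
step 5: ξ=(vx,vy,ωz)=(0.0800, 0.1000, -0.3438), dt=2.0 → body Δ=(0.2138, 0.1317, -0.6875) → world pose (0.0789, 0.0280, -0.1672)

(0.0789, 0.0280, -0.1672)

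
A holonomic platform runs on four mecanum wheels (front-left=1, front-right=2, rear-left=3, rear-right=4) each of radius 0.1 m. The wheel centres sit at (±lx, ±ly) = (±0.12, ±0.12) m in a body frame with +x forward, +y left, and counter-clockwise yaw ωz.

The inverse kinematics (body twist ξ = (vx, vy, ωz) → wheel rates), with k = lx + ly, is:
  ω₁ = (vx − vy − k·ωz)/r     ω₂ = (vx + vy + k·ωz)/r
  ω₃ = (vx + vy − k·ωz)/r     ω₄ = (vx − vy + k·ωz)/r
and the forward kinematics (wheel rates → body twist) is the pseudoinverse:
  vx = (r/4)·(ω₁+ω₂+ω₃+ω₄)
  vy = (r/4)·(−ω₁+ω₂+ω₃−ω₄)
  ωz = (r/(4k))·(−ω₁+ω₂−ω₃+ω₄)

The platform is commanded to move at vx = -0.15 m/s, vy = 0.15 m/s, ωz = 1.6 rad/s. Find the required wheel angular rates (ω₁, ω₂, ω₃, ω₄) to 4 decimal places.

k = lx + ly = 0.12 + 0.12 = 0.2400;  k·ωz = 0.2400·1.6 = 0.3840
ω₁ (FL) = (vx − vy − k·ωz)/r = -0.6840/0.1 = -6.8400
ω₂ (FR) = (vx + vy + k·ωz)/r = 0.3840/0.1 = 3.8400
ω₃ (RL) = (vx + vy − k·ωz)/r = -0.3840/0.1 = -3.8400
ω₄ (RR) = (vx − vy + k·ωz)/r = 0.0840/0.1 = 0.8400

(-6.8400, 3.8400, -3.8400, 0.8400)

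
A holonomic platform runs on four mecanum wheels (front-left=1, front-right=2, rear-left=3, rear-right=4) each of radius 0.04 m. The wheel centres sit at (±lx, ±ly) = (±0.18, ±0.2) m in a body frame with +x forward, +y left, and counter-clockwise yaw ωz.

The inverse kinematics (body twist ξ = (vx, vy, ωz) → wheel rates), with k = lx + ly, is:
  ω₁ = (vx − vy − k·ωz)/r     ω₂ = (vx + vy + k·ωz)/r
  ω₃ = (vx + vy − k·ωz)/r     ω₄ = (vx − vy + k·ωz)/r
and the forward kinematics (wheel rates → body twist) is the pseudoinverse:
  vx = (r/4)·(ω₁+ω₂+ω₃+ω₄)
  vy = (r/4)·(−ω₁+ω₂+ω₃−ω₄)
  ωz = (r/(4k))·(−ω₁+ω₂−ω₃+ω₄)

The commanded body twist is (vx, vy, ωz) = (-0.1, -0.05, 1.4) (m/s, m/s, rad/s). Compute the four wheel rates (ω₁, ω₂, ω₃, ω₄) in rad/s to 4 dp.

(-14.5500, 9.5500, -17.0500, 12.0500)

k = lx + ly = 0.18 + 0.2 = 0.3800;  k·ωz = 0.3800·1.4 = 0.5320
ω₁ (FL) = (vx − vy − k·ωz)/r = -0.5820/0.04 = -14.5500
ω₂ (FR) = (vx + vy + k·ωz)/r = 0.3820/0.04 = 9.5500
ω₃ (RL) = (vx + vy − k·ωz)/r = -0.6820/0.04 = -17.0500
ω₄ (RR) = (vx − vy + k·ωz)/r = 0.4820/0.04 = 12.0500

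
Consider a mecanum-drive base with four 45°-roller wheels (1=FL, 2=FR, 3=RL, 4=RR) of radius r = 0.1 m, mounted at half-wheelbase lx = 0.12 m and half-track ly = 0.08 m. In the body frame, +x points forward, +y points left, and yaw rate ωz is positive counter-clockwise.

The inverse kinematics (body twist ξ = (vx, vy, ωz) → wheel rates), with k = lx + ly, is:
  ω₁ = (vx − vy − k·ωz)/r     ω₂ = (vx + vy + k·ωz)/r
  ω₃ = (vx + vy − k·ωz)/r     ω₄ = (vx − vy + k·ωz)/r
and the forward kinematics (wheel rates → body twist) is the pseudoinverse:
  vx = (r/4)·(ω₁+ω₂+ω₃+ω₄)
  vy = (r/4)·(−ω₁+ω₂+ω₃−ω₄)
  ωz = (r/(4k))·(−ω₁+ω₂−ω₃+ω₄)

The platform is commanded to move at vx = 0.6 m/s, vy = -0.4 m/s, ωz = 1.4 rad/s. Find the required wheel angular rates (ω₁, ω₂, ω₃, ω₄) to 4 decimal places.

(7.2000, 4.8000, -0.8000, 12.8000)

k = lx + ly = 0.12 + 0.08 = 0.2000;  k·ωz = 0.2000·1.4 = 0.2800
ω₁ (FL) = (vx − vy − k·ωz)/r = 0.7200/0.1 = 7.2000
ω₂ (FR) = (vx + vy + k·ωz)/r = 0.4800/0.1 = 4.8000
ω₃ (RL) = (vx + vy − k·ωz)/r = -0.0800/0.1 = -0.8000
ω₄ (RR) = (vx − vy + k·ωz)/r = 1.2800/0.1 = 12.8000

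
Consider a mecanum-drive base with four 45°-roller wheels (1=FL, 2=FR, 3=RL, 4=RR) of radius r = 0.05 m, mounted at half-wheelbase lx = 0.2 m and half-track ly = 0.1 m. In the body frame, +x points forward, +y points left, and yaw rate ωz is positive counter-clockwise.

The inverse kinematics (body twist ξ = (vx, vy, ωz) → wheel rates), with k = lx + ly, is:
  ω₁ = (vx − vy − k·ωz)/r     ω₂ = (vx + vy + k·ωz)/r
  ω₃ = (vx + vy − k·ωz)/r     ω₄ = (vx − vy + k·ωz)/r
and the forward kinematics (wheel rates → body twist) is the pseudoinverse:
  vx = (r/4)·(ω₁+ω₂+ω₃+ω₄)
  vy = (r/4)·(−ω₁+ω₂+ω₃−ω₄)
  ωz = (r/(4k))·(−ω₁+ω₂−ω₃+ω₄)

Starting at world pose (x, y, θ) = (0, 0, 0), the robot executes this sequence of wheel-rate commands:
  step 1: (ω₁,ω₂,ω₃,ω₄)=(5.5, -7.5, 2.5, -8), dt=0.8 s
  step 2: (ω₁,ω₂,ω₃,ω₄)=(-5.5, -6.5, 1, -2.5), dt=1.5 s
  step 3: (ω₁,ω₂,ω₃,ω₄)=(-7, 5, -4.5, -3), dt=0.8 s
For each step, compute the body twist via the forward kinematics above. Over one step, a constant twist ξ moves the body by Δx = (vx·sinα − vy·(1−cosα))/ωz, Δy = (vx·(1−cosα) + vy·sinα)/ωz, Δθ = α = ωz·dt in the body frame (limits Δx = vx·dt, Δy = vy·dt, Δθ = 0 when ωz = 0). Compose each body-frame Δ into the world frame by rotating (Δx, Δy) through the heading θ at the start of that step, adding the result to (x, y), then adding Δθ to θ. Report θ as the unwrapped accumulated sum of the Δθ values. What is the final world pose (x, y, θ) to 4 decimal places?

(-0.1770, 0.3745, -0.6146)

step 1: ξ=(vx,vy,ωz)=(-0.0938, -0.0312, -0.9792), dt=0.8 → body Δ=(-0.0769, 0.0054, -0.7833) → world pose (-0.0769, 0.0054, -0.7833)
step 2: ξ=(vx,vy,ωz)=(-0.1688, 0.0312, -0.1875), dt=1.5 → body Δ=(-0.2433, 0.0816, -0.2812) → world pose (-0.1916, 0.2349, -1.0646)
step 3: ξ=(vx,vy,ωz)=(-0.1188, 0.1313, 0.5625), dt=0.8 → body Δ=(-0.1151, 0.0805, 0.4500) → world pose (-0.1770, 0.3745, -0.6146)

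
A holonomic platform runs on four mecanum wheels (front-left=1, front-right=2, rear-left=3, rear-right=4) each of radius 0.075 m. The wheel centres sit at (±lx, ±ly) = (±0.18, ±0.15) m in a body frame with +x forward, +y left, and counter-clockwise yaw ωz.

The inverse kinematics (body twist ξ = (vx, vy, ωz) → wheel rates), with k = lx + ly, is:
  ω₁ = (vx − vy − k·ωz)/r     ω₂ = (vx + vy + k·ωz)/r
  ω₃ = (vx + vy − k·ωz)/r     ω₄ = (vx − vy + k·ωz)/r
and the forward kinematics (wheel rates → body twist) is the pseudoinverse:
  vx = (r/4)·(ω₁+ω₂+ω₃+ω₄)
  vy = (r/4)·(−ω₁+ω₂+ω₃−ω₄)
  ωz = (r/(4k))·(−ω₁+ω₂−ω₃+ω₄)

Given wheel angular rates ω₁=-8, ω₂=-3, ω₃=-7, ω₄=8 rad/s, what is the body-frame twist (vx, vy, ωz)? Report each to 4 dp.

k = lx + ly = 0.18 + 0.15 = 0.3300
ω₁+ω₂+ω₃+ω₄ = -10.0000  →  vx = (0.075/4)·-10.0000 = -0.1875
−ω₁+ω₂+ω₃−ω₄ = -10.0000  →  vy = (0.075/4)·-10.0000 = -0.1875
−ω₁+ω₂−ω₃+ω₄ = 20.0000  →  ωz = (0.075/1.3200)·20.0000 = 1.1364

(-0.1875, -0.1875, 1.1364)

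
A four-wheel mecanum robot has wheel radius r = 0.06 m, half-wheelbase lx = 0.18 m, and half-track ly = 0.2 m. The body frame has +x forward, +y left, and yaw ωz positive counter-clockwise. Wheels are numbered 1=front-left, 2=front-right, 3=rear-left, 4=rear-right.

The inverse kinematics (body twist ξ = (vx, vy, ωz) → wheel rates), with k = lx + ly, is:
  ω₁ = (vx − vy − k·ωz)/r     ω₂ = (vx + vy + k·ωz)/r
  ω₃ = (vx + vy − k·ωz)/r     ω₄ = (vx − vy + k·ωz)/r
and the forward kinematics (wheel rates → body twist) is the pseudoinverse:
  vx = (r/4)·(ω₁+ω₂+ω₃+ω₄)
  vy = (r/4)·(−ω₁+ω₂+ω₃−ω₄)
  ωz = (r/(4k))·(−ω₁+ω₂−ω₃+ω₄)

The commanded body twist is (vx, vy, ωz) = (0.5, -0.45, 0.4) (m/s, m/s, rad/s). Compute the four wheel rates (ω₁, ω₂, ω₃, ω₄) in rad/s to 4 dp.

k = lx + ly = 0.18 + 0.2 = 0.3800;  k·ωz = 0.3800·0.4 = 0.1520
ω₁ (FL) = (vx − vy − k·ωz)/r = 0.7980/0.06 = 13.3000
ω₂ (FR) = (vx + vy + k·ωz)/r = 0.2020/0.06 = 3.3667
ω₃ (RL) = (vx + vy − k·ωz)/r = -0.1020/0.06 = -1.7000
ω₄ (RR) = (vx − vy + k·ωz)/r = 1.1020/0.06 = 18.3667

(13.3000, 3.3667, -1.7000, 18.3667)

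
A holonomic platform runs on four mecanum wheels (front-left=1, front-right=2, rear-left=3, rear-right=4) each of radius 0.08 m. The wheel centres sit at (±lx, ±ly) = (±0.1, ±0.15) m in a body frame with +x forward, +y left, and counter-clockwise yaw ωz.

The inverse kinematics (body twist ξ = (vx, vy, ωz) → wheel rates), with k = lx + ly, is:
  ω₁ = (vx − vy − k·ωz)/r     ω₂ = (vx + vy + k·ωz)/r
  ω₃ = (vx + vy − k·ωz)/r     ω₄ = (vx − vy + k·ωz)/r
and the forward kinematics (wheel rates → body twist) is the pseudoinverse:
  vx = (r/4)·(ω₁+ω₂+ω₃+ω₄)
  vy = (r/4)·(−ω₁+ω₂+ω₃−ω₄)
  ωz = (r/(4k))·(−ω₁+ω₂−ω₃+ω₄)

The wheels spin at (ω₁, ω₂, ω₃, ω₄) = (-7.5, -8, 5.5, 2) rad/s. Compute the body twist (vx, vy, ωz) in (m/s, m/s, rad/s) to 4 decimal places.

(-0.1600, 0.0600, -0.3200)

k = lx + ly = 0.1 + 0.15 = 0.2500
ω₁+ω₂+ω₃+ω₄ = -8.0000  →  vx = (0.08/4)·-8.0000 = -0.1600
−ω₁+ω₂+ω₃−ω₄ = 3.0000  →  vy = (0.08/4)·3.0000 = 0.0600
−ω₁+ω₂−ω₃+ω₄ = -4.0000  →  ωz = (0.08/1.0000)·-4.0000 = -0.3200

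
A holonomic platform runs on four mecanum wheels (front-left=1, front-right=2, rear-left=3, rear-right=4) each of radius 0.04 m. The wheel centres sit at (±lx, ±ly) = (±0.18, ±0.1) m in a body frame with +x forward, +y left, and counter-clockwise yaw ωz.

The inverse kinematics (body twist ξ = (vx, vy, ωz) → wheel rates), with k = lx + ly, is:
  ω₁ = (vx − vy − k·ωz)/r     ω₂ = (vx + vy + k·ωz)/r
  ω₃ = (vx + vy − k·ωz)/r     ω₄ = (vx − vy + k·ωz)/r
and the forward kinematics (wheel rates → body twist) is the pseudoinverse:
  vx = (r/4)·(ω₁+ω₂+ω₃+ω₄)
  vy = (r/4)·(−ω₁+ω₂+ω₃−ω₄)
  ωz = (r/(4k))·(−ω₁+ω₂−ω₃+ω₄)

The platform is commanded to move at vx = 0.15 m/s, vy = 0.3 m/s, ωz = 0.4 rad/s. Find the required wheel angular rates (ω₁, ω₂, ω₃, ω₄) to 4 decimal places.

(-6.5500, 14.0500, 8.4500, -0.9500)

k = lx + ly = 0.18 + 0.1 = 0.2800;  k·ωz = 0.2800·0.4 = 0.1120
ω₁ (FL) = (vx − vy − k·ωz)/r = -0.2620/0.04 = -6.5500
ω₂ (FR) = (vx + vy + k·ωz)/r = 0.5620/0.04 = 14.0500
ω₃ (RL) = (vx + vy − k·ωz)/r = 0.3380/0.04 = 8.4500
ω₄ (RR) = (vx − vy + k·ωz)/r = -0.0380/0.04 = -0.9500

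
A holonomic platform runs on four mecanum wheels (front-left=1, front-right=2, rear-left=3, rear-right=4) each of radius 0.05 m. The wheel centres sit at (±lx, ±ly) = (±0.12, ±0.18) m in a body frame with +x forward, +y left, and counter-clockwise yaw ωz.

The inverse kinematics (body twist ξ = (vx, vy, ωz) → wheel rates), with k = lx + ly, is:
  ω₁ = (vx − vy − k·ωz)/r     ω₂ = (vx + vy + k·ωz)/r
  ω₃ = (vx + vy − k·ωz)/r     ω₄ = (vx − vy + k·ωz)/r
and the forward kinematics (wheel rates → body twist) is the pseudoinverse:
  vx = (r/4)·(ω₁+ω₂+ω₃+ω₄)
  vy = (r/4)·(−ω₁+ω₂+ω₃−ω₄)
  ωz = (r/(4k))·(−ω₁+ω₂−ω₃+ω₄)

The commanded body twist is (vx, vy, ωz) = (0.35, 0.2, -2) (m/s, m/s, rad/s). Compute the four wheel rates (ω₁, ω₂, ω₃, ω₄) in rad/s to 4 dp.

(15.0000, -1.0000, 23.0000, -9.0000)

k = lx + ly = 0.12 + 0.18 = 0.3000;  k·ωz = 0.3000·-2 = -0.6000
ω₁ (FL) = (vx − vy − k·ωz)/r = 0.7500/0.05 = 15.0000
ω₂ (FR) = (vx + vy + k·ωz)/r = -0.0500/0.05 = -1.0000
ω₃ (RL) = (vx + vy − k·ωz)/r = 1.1500/0.05 = 23.0000
ω₄ (RR) = (vx − vy + k·ωz)/r = -0.4500/0.05 = -9.0000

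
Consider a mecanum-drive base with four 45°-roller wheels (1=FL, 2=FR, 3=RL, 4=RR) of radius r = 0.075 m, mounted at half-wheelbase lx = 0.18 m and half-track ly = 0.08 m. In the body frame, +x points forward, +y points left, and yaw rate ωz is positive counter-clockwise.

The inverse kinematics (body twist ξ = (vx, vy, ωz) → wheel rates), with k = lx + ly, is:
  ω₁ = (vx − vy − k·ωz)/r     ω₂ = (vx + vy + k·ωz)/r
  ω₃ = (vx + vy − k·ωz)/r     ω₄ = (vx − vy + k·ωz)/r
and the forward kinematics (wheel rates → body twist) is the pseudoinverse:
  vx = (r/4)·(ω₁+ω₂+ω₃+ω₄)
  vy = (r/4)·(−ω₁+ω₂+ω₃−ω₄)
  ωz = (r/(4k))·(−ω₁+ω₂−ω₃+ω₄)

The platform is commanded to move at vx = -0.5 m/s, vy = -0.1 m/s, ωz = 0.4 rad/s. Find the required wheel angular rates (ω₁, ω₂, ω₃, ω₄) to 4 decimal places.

k = lx + ly = 0.18 + 0.08 = 0.2600;  k·ωz = 0.2600·0.4 = 0.1040
ω₁ (FL) = (vx − vy − k·ωz)/r = -0.5040/0.075 = -6.7200
ω₂ (FR) = (vx + vy + k·ωz)/r = -0.4960/0.075 = -6.6133
ω₃ (RL) = (vx + vy − k·ωz)/r = -0.7040/0.075 = -9.3867
ω₄ (RR) = (vx − vy + k·ωz)/r = -0.2960/0.075 = -3.9467

(-6.7200, -6.6133, -9.3867, -3.9467)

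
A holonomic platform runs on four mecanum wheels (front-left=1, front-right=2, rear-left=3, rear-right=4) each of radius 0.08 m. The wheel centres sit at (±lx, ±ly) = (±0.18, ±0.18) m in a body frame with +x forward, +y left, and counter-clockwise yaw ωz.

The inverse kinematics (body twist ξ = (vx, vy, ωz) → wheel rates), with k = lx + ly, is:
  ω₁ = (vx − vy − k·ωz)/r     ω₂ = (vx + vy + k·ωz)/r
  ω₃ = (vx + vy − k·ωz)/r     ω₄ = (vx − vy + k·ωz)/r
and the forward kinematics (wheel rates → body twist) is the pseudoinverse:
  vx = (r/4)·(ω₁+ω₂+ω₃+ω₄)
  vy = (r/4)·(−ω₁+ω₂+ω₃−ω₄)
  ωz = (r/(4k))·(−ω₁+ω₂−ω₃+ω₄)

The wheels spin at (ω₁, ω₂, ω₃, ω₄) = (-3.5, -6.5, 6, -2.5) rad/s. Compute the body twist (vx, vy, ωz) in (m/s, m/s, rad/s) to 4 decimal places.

k = lx + ly = 0.18 + 0.18 = 0.3600
ω₁+ω₂+ω₃+ω₄ = -6.5000  →  vx = (0.08/4)·-6.5000 = -0.1300
−ω₁+ω₂+ω₃−ω₄ = 5.5000  →  vy = (0.08/4)·5.5000 = 0.1100
−ω₁+ω₂−ω₃+ω₄ = -11.5000  →  ωz = (0.08/1.4400)·-11.5000 = -0.6389

(-0.1300, 0.1100, -0.6389)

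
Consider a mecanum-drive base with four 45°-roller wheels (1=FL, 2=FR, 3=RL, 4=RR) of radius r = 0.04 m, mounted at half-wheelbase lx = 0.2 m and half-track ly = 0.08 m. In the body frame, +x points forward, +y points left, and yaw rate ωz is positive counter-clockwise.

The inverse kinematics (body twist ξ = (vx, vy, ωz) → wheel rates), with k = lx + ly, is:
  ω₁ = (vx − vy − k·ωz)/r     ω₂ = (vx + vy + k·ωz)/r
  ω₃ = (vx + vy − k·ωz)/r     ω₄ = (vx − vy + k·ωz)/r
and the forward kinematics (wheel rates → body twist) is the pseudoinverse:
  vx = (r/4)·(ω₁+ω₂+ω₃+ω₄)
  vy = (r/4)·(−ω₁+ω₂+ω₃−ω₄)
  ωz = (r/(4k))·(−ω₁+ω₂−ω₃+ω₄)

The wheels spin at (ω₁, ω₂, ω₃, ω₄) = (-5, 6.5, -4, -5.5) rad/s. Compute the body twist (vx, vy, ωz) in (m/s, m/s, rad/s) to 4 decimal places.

k = lx + ly = 0.2 + 0.08 = 0.2800
ω₁+ω₂+ω₃+ω₄ = -8.0000  →  vx = (0.04/4)·-8.0000 = -0.0800
−ω₁+ω₂+ω₃−ω₄ = 13.0000  →  vy = (0.04/4)·13.0000 = 0.1300
−ω₁+ω₂−ω₃+ω₄ = 10.0000  →  ωz = (0.04/1.1200)·10.0000 = 0.3571

(-0.0800, 0.1300, 0.3571)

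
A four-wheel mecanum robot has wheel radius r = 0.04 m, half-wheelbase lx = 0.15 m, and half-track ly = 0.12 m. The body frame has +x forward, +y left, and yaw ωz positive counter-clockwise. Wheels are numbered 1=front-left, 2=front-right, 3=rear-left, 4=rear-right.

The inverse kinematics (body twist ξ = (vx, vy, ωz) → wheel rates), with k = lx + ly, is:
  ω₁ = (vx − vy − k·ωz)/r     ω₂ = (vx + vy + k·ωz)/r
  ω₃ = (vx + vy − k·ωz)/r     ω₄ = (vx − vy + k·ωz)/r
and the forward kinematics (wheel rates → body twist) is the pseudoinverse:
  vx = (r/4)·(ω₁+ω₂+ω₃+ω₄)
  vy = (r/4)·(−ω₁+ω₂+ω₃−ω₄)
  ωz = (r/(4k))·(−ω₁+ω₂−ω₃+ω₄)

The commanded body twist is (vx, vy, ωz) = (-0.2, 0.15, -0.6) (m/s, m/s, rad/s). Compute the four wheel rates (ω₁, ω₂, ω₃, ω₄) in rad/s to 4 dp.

k = lx + ly = 0.15 + 0.12 = 0.2700;  k·ωz = 0.2700·-0.6 = -0.1620
ω₁ (FL) = (vx − vy − k·ωz)/r = -0.1880/0.04 = -4.7000
ω₂ (FR) = (vx + vy + k·ωz)/r = -0.2120/0.04 = -5.3000
ω₃ (RL) = (vx + vy − k·ωz)/r = 0.1120/0.04 = 2.8000
ω₄ (RR) = (vx − vy + k·ωz)/r = -0.5120/0.04 = -12.8000

(-4.7000, -5.3000, 2.8000, -12.8000)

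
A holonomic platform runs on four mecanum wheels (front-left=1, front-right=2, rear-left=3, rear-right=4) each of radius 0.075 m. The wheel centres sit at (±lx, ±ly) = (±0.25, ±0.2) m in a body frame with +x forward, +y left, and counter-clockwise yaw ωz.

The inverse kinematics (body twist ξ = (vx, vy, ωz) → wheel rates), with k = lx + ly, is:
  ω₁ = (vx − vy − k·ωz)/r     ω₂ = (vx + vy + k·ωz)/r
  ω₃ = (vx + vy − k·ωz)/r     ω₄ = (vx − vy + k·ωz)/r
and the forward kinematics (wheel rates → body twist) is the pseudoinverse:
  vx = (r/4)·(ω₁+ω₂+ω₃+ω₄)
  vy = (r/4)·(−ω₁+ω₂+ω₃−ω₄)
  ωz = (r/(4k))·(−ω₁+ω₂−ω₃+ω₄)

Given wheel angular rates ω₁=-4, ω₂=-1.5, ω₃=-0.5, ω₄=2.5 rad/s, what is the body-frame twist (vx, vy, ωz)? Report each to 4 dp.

k = lx + ly = 0.25 + 0.2 = 0.4500
ω₁+ω₂+ω₃+ω₄ = -3.5000  →  vx = (0.075/4)·-3.5000 = -0.0656
−ω₁+ω₂+ω₃−ω₄ = -0.5000  →  vy = (0.075/4)·-0.5000 = -0.0094
−ω₁+ω₂−ω₃+ω₄ = 5.5000  →  ωz = (0.075/1.8000)·5.5000 = 0.2292

(-0.0656, -0.0094, 0.2292)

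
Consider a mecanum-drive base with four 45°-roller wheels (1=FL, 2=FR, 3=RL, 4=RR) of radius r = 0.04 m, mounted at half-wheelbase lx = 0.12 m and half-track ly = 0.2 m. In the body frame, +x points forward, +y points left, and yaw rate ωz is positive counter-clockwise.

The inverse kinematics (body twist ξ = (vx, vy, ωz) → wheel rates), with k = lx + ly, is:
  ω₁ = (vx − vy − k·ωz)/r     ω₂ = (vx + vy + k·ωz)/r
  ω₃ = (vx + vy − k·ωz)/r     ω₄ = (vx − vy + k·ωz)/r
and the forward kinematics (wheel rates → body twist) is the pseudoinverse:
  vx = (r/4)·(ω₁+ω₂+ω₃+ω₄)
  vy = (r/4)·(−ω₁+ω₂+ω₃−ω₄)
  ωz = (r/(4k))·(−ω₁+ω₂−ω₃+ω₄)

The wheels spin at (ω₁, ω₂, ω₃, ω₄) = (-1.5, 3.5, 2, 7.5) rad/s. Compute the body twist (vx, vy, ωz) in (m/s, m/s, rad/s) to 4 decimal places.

(0.1150, -0.0050, 0.3281)

k = lx + ly = 0.12 + 0.2 = 0.3200
ω₁+ω₂+ω₃+ω₄ = 11.5000  →  vx = (0.04/4)·11.5000 = 0.1150
−ω₁+ω₂+ω₃−ω₄ = -0.5000  →  vy = (0.04/4)·-0.5000 = -0.0050
−ω₁+ω₂−ω₃+ω₄ = 10.5000  →  ωz = (0.04/1.2800)·10.5000 = 0.3281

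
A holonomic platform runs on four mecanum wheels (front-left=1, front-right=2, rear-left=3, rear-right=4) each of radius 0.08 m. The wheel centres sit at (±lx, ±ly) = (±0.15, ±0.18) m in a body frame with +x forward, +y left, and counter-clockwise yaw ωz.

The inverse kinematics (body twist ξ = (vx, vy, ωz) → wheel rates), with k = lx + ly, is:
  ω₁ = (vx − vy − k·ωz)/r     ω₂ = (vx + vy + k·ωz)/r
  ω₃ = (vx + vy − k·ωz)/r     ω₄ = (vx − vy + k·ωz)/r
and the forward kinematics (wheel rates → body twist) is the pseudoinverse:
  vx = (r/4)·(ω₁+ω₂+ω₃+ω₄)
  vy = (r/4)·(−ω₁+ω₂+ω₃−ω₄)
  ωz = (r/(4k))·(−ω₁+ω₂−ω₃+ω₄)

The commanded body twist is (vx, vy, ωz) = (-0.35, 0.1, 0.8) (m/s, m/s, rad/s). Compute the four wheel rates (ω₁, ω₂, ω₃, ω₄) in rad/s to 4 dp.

(-8.9250, 0.1750, -6.4250, -2.3250)

k = lx + ly = 0.15 + 0.18 = 0.3300;  k·ωz = 0.3300·0.8 = 0.2640
ω₁ (FL) = (vx − vy − k·ωz)/r = -0.7140/0.08 = -8.9250
ω₂ (FR) = (vx + vy + k·ωz)/r = 0.0140/0.08 = 0.1750
ω₃ (RL) = (vx + vy − k·ωz)/r = -0.5140/0.08 = -6.4250
ω₄ (RR) = (vx − vy + k·ωz)/r = -0.1860/0.08 = -2.3250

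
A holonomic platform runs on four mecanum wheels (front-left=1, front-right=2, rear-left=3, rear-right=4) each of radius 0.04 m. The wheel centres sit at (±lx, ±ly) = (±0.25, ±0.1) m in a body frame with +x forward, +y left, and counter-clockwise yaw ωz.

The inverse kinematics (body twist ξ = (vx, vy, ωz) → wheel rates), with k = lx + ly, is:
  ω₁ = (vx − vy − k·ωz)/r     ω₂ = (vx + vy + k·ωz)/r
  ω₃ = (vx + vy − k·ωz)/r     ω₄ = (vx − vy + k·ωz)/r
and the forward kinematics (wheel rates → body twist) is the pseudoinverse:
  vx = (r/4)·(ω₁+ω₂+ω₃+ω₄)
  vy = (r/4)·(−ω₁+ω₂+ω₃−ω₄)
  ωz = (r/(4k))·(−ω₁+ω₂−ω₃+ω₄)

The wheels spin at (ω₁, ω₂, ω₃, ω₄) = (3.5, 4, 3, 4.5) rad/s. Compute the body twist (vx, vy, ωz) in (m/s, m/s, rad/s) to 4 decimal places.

(0.1500, -0.0100, 0.0571)

k = lx + ly = 0.25 + 0.1 = 0.3500
ω₁+ω₂+ω₃+ω₄ = 15.0000  →  vx = (0.04/4)·15.0000 = 0.1500
−ω₁+ω₂+ω₃−ω₄ = -1.0000  →  vy = (0.04/4)·-1.0000 = -0.0100
−ω₁+ω₂−ω₃+ω₄ = 2.0000  →  ωz = (0.04/1.4000)·2.0000 = 0.0571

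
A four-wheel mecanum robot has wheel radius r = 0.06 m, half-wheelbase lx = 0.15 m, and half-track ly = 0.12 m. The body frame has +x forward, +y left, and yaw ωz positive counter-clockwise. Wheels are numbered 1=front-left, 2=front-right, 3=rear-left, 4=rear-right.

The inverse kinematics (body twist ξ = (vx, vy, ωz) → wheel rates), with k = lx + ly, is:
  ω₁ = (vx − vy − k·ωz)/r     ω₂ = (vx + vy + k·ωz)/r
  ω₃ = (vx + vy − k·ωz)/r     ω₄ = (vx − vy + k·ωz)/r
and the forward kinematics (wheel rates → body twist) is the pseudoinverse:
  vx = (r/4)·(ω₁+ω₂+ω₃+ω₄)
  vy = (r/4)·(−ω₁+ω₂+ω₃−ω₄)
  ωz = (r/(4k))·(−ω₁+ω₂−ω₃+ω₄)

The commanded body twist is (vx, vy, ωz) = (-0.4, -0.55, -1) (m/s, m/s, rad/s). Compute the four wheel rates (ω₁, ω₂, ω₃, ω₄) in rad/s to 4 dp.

(7.0000, -20.3333, -11.3333, -2.0000)

k = lx + ly = 0.15 + 0.12 = 0.2700;  k·ωz = 0.2700·-1 = -0.2700
ω₁ (FL) = (vx − vy − k·ωz)/r = 0.4200/0.06 = 7.0000
ω₂ (FR) = (vx + vy + k·ωz)/r = -1.2200/0.06 = -20.3333
ω₃ (RL) = (vx + vy − k·ωz)/r = -0.6800/0.06 = -11.3333
ω₄ (RR) = (vx − vy + k·ωz)/r = -0.1200/0.06 = -2.0000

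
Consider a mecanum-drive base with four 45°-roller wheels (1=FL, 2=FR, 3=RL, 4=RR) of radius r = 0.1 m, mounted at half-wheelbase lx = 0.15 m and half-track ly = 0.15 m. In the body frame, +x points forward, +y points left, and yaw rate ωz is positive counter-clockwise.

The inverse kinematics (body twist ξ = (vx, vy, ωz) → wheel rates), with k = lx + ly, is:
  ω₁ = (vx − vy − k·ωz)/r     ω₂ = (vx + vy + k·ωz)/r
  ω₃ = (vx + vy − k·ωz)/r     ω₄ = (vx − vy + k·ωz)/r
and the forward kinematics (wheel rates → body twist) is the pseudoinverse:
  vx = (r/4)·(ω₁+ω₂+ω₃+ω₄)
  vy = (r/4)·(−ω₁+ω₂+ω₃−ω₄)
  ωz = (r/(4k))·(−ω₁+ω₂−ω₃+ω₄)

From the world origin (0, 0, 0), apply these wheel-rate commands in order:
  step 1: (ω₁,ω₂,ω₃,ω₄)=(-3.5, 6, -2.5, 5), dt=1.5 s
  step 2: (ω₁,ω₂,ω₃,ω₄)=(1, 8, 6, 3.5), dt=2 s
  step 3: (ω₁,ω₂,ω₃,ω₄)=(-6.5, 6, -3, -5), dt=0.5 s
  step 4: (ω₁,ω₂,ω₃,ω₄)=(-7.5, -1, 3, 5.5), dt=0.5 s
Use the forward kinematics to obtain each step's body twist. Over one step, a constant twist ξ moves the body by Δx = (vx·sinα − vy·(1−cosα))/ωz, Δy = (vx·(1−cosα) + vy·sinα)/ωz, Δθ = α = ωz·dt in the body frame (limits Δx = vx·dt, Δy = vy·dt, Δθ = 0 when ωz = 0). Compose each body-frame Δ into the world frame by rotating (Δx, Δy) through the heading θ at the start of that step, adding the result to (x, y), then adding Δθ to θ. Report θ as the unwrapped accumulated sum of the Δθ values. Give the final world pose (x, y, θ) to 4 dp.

(-0.8662, 0.1025, 3.6875)

step 1: ξ=(vx,vy,ωz)=(0.1250, 0.0500, 1.4167), dt=1.5 → body Δ=(0.0212, 0.1647, 2.1250) → world pose (0.0212, 0.1647, 2.1250)
step 2: ξ=(vx,vy,ωz)=(0.4625, 0.2375, 0.3750), dt=2.0 → body Δ=(0.6708, 0.7626, 0.7500) → world pose (-0.9803, 0.3337, 2.8750)
step 3: ξ=(vx,vy,ωz)=(-0.2125, 0.3625, 0.8750), dt=0.5 → body Δ=(-0.1419, 0.1526, 0.4375) → world pose (-0.8836, 0.1491, 3.3125)
step 4: ξ=(vx,vy,ωz)=(0.0000, 0.1000, 0.7500), dt=0.5 → body Δ=(-0.0093, 0.0488, 0.3750) → world pose (-0.8662, 0.1025, 3.6875)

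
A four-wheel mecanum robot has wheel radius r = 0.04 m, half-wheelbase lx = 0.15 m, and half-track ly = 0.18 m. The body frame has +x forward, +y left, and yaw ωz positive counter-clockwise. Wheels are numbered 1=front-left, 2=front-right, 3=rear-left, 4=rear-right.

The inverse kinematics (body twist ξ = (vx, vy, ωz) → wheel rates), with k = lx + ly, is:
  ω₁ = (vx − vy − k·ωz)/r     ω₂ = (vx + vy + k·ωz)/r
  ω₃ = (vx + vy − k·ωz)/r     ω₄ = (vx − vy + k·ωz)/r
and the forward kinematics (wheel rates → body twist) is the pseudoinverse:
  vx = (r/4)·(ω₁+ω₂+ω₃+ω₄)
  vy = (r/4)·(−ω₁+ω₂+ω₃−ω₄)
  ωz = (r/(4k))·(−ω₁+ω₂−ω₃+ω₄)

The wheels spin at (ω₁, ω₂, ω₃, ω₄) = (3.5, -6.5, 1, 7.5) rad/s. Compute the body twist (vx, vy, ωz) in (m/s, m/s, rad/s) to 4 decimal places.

k = lx + ly = 0.15 + 0.18 = 0.3300
ω₁+ω₂+ω₃+ω₄ = 5.5000  →  vx = (0.04/4)·5.5000 = 0.0550
−ω₁+ω₂+ω₃−ω₄ = -16.5000  →  vy = (0.04/4)·-16.5000 = -0.1650
−ω₁+ω₂−ω₃+ω₄ = -3.5000  →  ωz = (0.04/1.3200)·-3.5000 = -0.1061

(0.0550, -0.1650, -0.1061)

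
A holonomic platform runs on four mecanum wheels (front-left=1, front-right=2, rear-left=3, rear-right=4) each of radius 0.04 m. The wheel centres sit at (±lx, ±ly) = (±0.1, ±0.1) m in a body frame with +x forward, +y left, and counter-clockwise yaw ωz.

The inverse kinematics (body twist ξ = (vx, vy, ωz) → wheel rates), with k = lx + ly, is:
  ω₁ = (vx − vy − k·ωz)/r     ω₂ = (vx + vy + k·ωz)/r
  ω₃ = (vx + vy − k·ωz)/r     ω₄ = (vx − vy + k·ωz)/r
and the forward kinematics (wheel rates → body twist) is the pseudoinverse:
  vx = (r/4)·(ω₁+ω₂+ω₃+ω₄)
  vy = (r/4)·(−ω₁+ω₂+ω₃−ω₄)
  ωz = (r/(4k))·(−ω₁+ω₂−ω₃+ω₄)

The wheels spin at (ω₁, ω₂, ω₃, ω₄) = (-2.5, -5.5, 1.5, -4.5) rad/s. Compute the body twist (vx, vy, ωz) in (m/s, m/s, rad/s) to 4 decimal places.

(-0.1100, 0.0300, -0.4500)

k = lx + ly = 0.1 + 0.1 = 0.2000
ω₁+ω₂+ω₃+ω₄ = -11.0000  →  vx = (0.04/4)·-11.0000 = -0.1100
−ω₁+ω₂+ω₃−ω₄ = 3.0000  →  vy = (0.04/4)·3.0000 = 0.0300
−ω₁+ω₂−ω₃+ω₄ = -9.0000  →  ωz = (0.04/0.8000)·-9.0000 = -0.4500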